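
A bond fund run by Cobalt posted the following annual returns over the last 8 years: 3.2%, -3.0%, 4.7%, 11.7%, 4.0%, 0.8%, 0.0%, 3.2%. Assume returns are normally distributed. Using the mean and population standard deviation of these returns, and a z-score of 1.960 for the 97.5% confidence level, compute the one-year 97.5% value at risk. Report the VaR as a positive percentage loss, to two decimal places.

r̄ = (3.2 − 3 + 4.7 + 11.7 + 4 + 0.8 + 0 + 3.2) / 8 = 3.0750%
Σ(r − r̄)² = 129.4550; population σ = √(129.4550/8) = 4.0227%
VaR = −(r̄ − z·σ) = −(3.0750 − 1.960 × 4.0227) = −(-4.8095) = 4.8095%

4.81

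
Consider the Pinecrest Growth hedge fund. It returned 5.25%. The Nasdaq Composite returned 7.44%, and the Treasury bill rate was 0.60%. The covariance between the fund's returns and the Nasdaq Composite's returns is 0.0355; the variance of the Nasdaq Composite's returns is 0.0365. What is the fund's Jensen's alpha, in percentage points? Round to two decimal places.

-2.00

β = Cov / Var = 0.0355 / 0.0365 = 0.9726
E[R] = Rf + β(Rm − Rf) = 0.60% + 0.9726 × (7.44% − 0.60%) = 7.2526%
α = Rp − E[R] = 5.25% − 7.2526% = -2.0026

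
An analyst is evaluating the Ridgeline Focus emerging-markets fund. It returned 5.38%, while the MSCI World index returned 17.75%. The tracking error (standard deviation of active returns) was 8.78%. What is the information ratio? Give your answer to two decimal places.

-1.41

IR = (Rp − Rb) / TE = (5.38% − 17.75%) / 8.78% = -12.37% / 8.78% = -1.4089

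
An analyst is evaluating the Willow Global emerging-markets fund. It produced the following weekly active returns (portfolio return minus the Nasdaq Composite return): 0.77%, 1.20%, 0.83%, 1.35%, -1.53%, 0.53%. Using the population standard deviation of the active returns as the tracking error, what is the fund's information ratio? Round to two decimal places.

0.55

r̄ = (0.77 + 1.2 + 0.83 + 1.35 − 1.53 + 0.53) / 6 = 3.150 / 6 = 0.5250%
Population σ = √[Σ(r − r̄)² / 6] = √[5.5124 / 6] = √0.9187 = 0.9585%
IR = r̄ / tracking error = 0.5250 / 0.9585 = 0.5477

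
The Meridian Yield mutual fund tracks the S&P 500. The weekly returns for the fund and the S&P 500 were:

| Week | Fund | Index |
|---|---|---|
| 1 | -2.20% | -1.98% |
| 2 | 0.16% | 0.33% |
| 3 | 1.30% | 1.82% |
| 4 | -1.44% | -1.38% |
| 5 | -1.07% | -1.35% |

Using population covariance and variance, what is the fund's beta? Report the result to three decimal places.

r̄p = -0.6500%,  r̄m = -0.5120%
Cov = Σ(rp − r̄p)(rm − r̄m) / 5 = 1.7085
Var(rm) = Σ(rm − r̄m)² / 5 = 1.9516
β = Cov / Var = 1.7085 / 1.9516 = 0.8754

0.875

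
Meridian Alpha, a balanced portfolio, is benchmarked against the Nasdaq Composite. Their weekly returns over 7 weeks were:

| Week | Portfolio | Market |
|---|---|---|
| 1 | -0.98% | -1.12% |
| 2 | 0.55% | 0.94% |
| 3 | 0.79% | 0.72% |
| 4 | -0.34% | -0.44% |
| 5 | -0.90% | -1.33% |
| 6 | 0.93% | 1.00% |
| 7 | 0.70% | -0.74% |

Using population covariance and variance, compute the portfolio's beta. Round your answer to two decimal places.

0.67

r̄p = 0.1071%,  r̄m = -0.1386%
Cov = Σ(rp − r̄p)(rm − r̄m) / 7 = 0.5780
Var(rm) = Σ(rm − r̄m)² / 7 = 0.8617
β = Cov / Var = 0.5780 / 0.8617 = 0.6708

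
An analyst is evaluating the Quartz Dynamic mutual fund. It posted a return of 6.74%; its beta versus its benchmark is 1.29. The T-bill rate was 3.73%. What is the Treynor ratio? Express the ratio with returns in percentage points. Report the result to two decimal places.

2.33

Treynor = (Rp − Rf) / β = (6.74% − 3.73%) / 1.29 = 3.01 / 1.29 = 2.3333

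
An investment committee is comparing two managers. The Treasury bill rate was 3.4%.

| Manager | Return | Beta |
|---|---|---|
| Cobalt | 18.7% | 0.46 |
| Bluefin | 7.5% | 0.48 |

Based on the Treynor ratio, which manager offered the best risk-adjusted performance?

Cobalt: Treynor = (18.7% − 3.4%) / 0.46 = 33.261
Bluefin: Treynor = (7.5% − 3.4%) / 0.48 = 8.542
Highest: Cobalt (33.261).

Cobalt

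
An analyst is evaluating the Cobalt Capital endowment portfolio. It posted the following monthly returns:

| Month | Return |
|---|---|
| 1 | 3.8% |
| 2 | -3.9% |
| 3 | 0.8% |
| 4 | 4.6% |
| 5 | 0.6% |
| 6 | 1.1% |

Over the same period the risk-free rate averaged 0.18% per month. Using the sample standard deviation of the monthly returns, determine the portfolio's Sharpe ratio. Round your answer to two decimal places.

r̄ = (3.8 − 3.9 + 0.8 + 4.6 + 0.6 + 1.1) / 6 = 1.1667%
Σ(r − r̄)² = 44.8533; sample σ = √(44.8533/5) = 2.9951%
Sharpe = (r̄ − rf) / σ = (1.1667 − 0.18) / 2.9951 = 0.9867 / 2.9951 = 0.3294

0.33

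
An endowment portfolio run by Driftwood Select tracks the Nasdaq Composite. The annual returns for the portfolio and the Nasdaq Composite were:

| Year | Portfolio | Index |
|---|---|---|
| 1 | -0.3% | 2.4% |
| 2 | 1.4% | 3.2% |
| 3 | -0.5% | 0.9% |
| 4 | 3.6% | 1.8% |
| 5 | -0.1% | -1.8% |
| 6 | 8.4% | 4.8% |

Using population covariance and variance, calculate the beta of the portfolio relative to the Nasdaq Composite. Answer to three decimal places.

r̄p = 2.0833%,  r̄m = 1.8833%
Cov = Σ(rp − r̄p)(rm − r̄m) / 6 = 4.4581
Var(rm) = Σ(rm − r̄m)² / 6 = 4.1747
β = Cov / Var = 4.4581 / 4.1747 = 1.0679

1.068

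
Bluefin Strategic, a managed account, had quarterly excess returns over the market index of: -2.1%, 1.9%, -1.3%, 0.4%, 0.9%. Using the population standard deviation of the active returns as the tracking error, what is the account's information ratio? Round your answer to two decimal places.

Mean return r̄ = -0.20 / 5 = -0.0400%
Σ(r − r̄)² = 10.6720; population σ = √(10.6720/5) = 1.4610%
IR = r̄ / tracking error = -0.0400 / 1.4610 = -0.0274

-0.03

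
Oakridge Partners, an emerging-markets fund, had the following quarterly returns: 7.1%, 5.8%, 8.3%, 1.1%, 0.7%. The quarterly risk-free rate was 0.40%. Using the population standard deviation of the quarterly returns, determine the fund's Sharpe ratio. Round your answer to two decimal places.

Mean return r̄ = 23.00 / 5 = 4.6000%
Σ(r − r̄)² = (7.1 − 4.6000)² + (5.8 − 4.6000)² + (8.3 − 4.6000)² + … = 48.8400
population σ = √(48.8400 / 5) = √9.7680 = 3.1254%
Sharpe = (r̄ − rf) / σ = (4.6000 − 0.4) / 3.1254 = 4.2000 / 3.1254 = 1.3438

1.34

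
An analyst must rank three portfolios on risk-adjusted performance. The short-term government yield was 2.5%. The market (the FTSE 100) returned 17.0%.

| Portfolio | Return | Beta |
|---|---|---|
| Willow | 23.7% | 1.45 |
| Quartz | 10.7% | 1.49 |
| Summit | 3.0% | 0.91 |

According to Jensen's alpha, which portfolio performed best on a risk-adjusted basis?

Willow

Willow: α = 23.7% − [2.5% + 1.45 × (17.0% − 2.5%)] = 0.175
Quartz: α = 10.7% − [2.5% + 1.49 × (17.0% − 2.5%)] = -13.405
Summit: α = 3.0% − [2.5% + 0.91 × (17.0% − 2.5%)] = -12.695
Highest: Willow (0.175).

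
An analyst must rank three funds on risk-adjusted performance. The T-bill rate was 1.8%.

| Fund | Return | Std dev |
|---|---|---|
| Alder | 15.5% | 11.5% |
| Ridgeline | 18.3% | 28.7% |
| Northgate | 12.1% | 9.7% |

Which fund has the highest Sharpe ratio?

Alder

Alder: Sharpe ratio = (15.5% − 1.8%) / 11.5% = 1.191
Ridgeline: Sharpe ratio = (18.3% − 1.8%) / 28.7% = 0.575
Northgate: Sharpe ratio = (12.1% − 1.8%) / 9.7% = 1.062
Highest: Alder (1.191).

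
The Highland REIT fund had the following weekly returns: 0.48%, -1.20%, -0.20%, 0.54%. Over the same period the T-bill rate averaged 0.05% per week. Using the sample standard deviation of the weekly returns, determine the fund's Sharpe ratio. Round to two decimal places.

μ = (0.48 − 1.2 − 0.2 + 0.54) / 4 = -0.380 / 4 = -0.0950%
Σ(r − μ)² = (0.48 − (-0.0950))² + (-1.2 − (-0.0950))² + … = 1.9659
σ = √[1.9659 / 3] = 0.8095%
Sharpe = (μ − rf) / σ = (-0.0950 − 0.05) / 0.8095 = -0.1450 / 0.8095 = -0.1791

-0.18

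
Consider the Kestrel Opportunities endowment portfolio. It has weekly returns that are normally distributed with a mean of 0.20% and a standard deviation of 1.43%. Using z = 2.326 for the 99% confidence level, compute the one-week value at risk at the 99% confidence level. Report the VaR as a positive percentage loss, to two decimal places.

3.13

VaR (as % loss) = −(μ − z·σ) = −(0.20% − 2.326 × 1.43%) = −(-3.12618%) = 3.12618%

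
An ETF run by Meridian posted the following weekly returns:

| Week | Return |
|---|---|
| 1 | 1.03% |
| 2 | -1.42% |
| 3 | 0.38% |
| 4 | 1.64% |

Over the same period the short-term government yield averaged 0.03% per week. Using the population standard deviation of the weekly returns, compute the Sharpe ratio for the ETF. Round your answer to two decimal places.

r̄ = (1.03 − 1.42 + 0.38 + 1.64) / 4 = 0.4075%
Population σ = √[Σ(r − r̄)² / 4] = √[5.2471 / 4] = √1.3118 = 1.1453%
Sharpe = (r̄ − rf) / σ = (0.4075 − 0.03) / 1.1453 = 0.3775 / 1.1453 = 0.3296

0.33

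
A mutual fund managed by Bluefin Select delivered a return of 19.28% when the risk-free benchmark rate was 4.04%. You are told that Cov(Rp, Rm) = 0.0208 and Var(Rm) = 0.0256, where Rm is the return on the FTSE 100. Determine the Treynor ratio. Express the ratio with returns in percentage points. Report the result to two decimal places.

β = Cov / Var = 0.0208 / 0.0256 = 0.8125
Treynor = (Rp − Rf) / β = (19.28% − 4.04%) / 0.8125 = 15.24 / 0.8125 = 18.7569

18.76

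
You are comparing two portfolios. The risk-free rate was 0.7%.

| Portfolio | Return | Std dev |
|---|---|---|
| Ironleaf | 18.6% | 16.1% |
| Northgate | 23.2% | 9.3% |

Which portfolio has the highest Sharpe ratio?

Northgate

Ironleaf: Sharpe ratio = (18.6% − 0.7%) / 16.1% = 1.112
Northgate: Sharpe ratio = (23.2% − 0.7%) / 9.3% = 2.419
Highest: Northgate (2.419).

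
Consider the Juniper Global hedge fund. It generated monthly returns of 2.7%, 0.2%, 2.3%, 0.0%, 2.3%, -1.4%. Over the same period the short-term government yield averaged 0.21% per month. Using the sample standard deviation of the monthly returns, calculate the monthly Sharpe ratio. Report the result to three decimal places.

Mean return μ = 6.10 / 6 = 1.0167%
Σ(r − μ)² = 13.6683; sample σ = √(13.6683/5) = 1.6534%
Sharpe = (μ − rf) / σ = (1.0167 − 0.21) / 1.6534 = 0.8067 / 1.6534 = 0.4879

0.488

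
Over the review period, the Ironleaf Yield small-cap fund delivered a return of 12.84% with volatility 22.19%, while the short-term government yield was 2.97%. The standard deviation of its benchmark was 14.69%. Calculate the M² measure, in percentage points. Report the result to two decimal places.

Sharpe = (Rp − Rf) / σp = (12.84% − 2.97%) / 22.19% = 0.4448
M² = Rf + Sharpe × σm = 2.97% + 0.4448 × 14.69% = 9.5041%

9.50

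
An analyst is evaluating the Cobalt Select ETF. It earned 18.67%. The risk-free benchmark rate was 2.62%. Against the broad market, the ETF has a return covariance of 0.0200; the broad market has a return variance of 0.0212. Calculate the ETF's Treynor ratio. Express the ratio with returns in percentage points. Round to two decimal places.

17.01

β = Cov / Var = 0.0200 / 0.0212 = 0.9434
Treynor = (Rp − Rf) / β = (18.67% − 2.62%) / 0.9434 = 16.05 / 0.9434 = 17.0129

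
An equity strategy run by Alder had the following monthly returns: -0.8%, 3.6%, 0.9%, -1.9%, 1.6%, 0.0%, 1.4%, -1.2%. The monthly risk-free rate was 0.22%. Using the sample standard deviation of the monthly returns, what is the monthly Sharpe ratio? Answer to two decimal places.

r̄ = (-0.8 + 3.6 + 0.9 − 1.9 + 1.6 + 0 + 1.4 − 1.2) / 8 = 0.4500%
Sample std dev = √[22.3600 / 7] = 1.7873%
Sharpe = (r̄ − rf) / σ = (0.4500 − 0.22) / 1.7873 = 0.2300 / 1.7873 = 0.1287

0.13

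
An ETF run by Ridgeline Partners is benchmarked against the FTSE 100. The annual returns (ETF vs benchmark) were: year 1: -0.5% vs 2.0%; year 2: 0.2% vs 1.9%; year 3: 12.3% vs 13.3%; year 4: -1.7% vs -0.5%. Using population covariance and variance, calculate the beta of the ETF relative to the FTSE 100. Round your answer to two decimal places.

1.05

r̄p = 2.5750%,  r̄m = 4.1750%
Cov = Σ(rp − r̄p)(rm − r̄m) / 4 = 30.2044
Var(rm) = Σ(rm − r̄m)² / 4 = 28.7569
β = Cov / Var = 30.2044 / 28.7569 = 1.0503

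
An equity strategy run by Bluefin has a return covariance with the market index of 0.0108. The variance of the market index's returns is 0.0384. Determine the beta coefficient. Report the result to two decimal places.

0.28

β = Cov(Rp, Rm) / Var(Rm) = 0.0108 / 0.0384 = 0.2813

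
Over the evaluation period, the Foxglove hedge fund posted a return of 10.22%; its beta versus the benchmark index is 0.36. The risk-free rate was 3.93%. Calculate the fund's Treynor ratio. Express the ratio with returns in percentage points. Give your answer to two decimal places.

17.47

Treynor = (Rp − Rf) / β = (10.22% − 3.93%) / 0.36 = 6.29 / 0.36 = 17.4722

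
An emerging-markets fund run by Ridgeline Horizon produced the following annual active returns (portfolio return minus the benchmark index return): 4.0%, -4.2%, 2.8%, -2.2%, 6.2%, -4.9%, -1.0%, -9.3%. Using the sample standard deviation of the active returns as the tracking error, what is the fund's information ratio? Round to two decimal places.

-0.21

r̄ = (4 − 4.2 + 2.8 − 2.2 + 6.2 − 4.9 − 1 − 9.3) / 8 = -1.0750%
Σ(r − r̄)² = 187.0150; sample σ = √(187.0150/7) = 5.1688%
IR = r̄ / tracking error = -1.0750 / 5.1688 = -0.2080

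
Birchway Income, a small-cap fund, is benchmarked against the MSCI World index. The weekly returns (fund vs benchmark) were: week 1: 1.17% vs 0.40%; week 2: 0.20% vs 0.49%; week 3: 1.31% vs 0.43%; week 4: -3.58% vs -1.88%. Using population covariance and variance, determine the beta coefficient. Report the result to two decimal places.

r̄p = -0.2250%,  r̄m = -0.1400%
Cov = Σ(rp − r̄p)(rm − r̄m) / 4 = 1.9334
Var(rm) = Σ(rm − r̄m)² / 4 = 1.0103
β = Cov / Var = 1.9334 / 1.0103 = 1.9137

1.91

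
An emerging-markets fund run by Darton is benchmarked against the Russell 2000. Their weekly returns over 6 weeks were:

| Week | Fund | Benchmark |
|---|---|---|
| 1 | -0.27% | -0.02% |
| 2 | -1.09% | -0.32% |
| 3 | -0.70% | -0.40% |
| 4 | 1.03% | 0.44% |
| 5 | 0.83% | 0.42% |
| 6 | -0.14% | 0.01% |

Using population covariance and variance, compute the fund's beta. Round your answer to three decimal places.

r̄p = -0.0567%,  r̄m = 0.0217%
Cov = Σ(rp − r̄p)(rm − r̄m) / 6 = 0.2403
Var(rm) = Σ(rm − r̄m)² / 6 = 0.1050
β = Cov / Var = 0.2403 / 0.1050 = 2.2886

2.289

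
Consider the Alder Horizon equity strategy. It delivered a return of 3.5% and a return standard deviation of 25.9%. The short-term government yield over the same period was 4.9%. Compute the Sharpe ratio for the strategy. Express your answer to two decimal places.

-0.05

Sharpe = (Rp − Rf) / σp = (3.5% − 4.9%) / 25.9% = -1.40% / 25.9% = -0.0541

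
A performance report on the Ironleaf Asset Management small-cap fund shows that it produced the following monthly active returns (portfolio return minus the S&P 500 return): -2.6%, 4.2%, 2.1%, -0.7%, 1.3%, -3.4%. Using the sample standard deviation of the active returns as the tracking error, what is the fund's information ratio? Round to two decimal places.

0.05

μ = (-2.6 + 4.2 + 2.1 − 0.7 + 1.3 − 3.4) / 6 = 0.90 / 6 = 0.1500%
Sample σ = √[Σ(r − μ)² / 5] = √[42.4150 / 5] = √8.4830 = 2.9126%
IR = μ / tracking error = 0.1500 / 2.9126 = 0.0515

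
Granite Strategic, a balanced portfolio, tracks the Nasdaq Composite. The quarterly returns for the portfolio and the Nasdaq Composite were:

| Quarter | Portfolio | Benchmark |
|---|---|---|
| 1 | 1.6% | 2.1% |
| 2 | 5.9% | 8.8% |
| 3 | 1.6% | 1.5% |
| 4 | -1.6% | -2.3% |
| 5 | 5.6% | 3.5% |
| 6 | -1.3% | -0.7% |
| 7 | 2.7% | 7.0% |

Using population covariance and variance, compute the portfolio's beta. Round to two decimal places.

0.63

r̄p = 2.0714%,  r̄m = 2.8429%
Cov = Σ(rp − r̄p)(rm − r̄m) / 7 = 8.5069
Var(rm) = Σ(rm − r̄m)² / 7 = 13.5082
β = Cov / Var = 8.5069 / 13.5082 = 0.6298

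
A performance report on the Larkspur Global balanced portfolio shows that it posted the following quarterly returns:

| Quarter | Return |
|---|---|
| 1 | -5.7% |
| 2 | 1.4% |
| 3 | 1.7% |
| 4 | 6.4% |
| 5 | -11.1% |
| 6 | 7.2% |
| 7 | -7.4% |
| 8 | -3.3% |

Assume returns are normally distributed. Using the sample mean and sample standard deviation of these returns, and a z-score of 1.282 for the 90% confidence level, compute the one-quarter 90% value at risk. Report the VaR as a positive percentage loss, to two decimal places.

r̄ = (-5.7 + 1.4 + 1.7 + 6.4 − 11.1 + 7.2 − 7.4 − 3.3) / 8 = -10.80 / 8 = -1.3500%
Sample std dev = √[304.4200 / 7] = 6.5946%
VaR = −(r̄ − z·σ) = −(-1.3500 − 1.282 × 6.5946) = −(-9.8043) = 9.8043%

9.80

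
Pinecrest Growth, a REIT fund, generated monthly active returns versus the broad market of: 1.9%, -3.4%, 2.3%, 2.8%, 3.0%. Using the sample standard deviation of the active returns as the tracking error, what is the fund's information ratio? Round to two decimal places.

μ = (1.9 − 3.4 + 2.3 + 2.8 + 3) / 5 = 1.3200%
Σ(r − μ)² = (1.9 − 1.3200)² + (-3.4 − 1.3200)² + (2.3 − 1.3200)² + … = 28.5880
sample σ = √(28.5880 / 4) = √7.1470 = 2.6734%
IR = μ / tracking error = 1.3200 / 2.6734 = 0.4938

0.49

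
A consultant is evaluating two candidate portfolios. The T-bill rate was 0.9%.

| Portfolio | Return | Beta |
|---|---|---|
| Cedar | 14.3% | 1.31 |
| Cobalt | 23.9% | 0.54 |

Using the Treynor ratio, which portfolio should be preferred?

Cedar: Treynor = (14.3% − 0.9%) / 1.31 = 10.229
Cobalt: Treynor = (23.9% − 0.9%) / 0.54 = 42.593
Highest: Cobalt (42.593).

Cobalt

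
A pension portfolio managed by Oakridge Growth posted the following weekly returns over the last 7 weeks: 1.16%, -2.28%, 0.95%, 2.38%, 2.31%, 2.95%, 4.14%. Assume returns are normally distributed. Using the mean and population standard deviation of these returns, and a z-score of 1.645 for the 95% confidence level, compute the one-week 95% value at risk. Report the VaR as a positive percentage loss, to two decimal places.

r̄ = (1.16 − 2.28 + 0.95 + 2.38 + 2.31 + 2.95 + 4.14) / 7 = 1.6586%
Σ(r − r̄)² = 25.0331; population σ = √(25.0331/7) = 1.8911%
VaR = −(r̄ − z·σ) = −(1.6586 − 1.645 × 1.8911) = −(-1.4523) = 1.4523%

1.45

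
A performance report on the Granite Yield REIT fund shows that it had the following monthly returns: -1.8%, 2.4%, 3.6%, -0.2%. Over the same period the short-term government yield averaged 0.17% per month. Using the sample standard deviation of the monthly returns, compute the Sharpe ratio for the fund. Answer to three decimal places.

0.339

Mean return μ = 4.00 / 4 = 1.0000%
Σ(r − μ)² = (-1.8 − 1.0000)² + (2.4 − 1.0000)² + … = 18.0000
σ = √[18.0000 / 3] = 2.4495%
Sharpe = (μ − rf) / σ = (1.0000 − 0.17) / 2.4495 = 0.8300 / 2.4495 = 0.3388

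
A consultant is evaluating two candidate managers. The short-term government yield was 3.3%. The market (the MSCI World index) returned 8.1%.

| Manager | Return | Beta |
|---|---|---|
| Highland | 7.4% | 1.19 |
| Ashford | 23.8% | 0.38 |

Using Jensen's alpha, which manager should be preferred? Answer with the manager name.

Ashford

Highland: α = 7.4% − [3.3% + 1.19 × (8.1% − 3.3%)] = -1.612
Ashford: α = 23.8% − [3.3% + 0.38 × (8.1% − 3.3%)] = 18.676
Highest: Ashford (18.676).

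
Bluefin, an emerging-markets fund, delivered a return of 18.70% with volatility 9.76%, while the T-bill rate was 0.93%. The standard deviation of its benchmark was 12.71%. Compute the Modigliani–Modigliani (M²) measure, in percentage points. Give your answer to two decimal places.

24.07

Sharpe = (Rp − Rf) / σp = (18.70% − 0.93%) / 9.76% = 1.8207
M² = Rf + Sharpe × σm = 0.93% + 1.8207 × 12.71% = 24.0711%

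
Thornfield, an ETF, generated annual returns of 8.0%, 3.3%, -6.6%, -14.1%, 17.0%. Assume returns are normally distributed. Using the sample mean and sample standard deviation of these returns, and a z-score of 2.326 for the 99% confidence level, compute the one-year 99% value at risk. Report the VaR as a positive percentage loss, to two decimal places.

r̄ = (8 + 3.3 − 6.6 − 14.1 + 17) / 5 = 1.5200%
Σ(r − r̄)² = (8 − 1.5200)² + (3.3 − 1.5200)² + … = 594.7080
σ = √[594.7080 / 4] = 12.1933%
VaR = −(r̄ − z·σ) = −(1.5200 − 2.326 × 12.1933) = −(-26.8416) = 26.8416%

26.84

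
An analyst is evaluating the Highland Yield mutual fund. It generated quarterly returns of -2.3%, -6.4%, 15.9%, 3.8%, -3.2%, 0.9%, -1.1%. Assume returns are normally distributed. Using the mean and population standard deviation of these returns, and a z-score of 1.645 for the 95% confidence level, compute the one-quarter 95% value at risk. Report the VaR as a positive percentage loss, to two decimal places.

μ = (-2.3 − 6.4 + 15.9 + 3.8 − 3.2 + 0.9 − 1.1) / 7 = 1.0857%
Population std dev = √[317.5086 / 7] = 6.7349%
VaR = −(μ − z·σ) = −(1.0857 − 1.645 × 6.7349) = −(-9.9932) = 9.9932%

9.99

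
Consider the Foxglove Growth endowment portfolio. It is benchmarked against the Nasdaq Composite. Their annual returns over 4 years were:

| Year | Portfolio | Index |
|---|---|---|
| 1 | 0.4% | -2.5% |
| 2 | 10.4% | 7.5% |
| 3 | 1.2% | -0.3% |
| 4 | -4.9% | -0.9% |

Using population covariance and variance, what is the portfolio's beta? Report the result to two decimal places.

r̄p = 1.7750%,  r̄m = 0.9500%
Cov = Σ(rp − r̄p)(rm − r̄m) / 4 = 18.5763
Var(rm) = Σ(rm − r̄m)² / 4 = 14.9475
β = Cov / Var = 18.5763 / 14.9475 = 1.2428

1.24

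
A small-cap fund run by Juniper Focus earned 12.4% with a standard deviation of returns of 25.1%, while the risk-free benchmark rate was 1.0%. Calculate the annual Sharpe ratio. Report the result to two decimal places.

0.45

Sharpe = (Rp − Rf) / σp = (12.4% − 1.0%) / 25.1% = 11.40% / 25.1% = 0.4542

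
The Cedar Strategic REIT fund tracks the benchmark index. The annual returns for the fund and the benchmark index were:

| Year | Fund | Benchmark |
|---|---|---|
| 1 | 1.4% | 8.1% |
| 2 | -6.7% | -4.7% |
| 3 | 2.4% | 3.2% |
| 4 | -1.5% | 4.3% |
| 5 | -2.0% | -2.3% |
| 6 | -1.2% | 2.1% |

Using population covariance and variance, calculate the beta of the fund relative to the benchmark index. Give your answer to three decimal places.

r̄p = -1.2667%,  r̄m = 1.7833%
Cov = Σ(rp − r̄p)(rm − r̄m) / 6 = 9.9489
Var(rm) = Σ(rm − r̄m)² / 6 = 17.8414
β = Cov / Var = 9.9489 / 17.8414 = 0.5576

0.558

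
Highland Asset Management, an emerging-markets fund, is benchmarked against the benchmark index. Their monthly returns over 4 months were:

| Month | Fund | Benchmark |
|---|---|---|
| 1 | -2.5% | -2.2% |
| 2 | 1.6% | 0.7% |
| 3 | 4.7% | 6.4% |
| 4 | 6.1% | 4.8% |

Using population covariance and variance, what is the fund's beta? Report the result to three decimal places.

0.916

r̄p = 2.4750%,  r̄m = 2.4250%
Cov = Σ(rp − r̄p)(rm − r̄m) / 4 = 10.4931
Var(rm) = Σ(rm − r̄m)² / 4 = 11.4519
β = Cov / Var = 10.4931 / 11.4519 = 0.9163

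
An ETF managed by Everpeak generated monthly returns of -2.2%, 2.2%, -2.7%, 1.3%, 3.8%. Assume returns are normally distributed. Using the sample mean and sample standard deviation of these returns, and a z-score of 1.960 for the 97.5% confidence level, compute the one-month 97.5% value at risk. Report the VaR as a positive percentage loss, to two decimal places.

5.06

μ = (-2.2 + 2.2 − 2.7 + 1.3 + 3.8) / 5 = 0.4800%
Σ(r − μ)² = (-2.2 − 0.4800)² + (2.2 − 0.4800)² + … = 31.9480
σ = √[31.9480 / 4] = 2.8261%
VaR = −(μ − z·σ) = −(0.4800 − 1.960 × 2.8261) = −(-5.0592) = 5.0592%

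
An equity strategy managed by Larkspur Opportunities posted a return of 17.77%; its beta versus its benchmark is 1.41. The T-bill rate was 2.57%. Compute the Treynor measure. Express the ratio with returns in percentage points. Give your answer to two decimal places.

Treynor = (Rp − Rf) / β = (17.77% − 2.57%) / 1.41 = 15.20 / 1.41 = 10.7801

10.78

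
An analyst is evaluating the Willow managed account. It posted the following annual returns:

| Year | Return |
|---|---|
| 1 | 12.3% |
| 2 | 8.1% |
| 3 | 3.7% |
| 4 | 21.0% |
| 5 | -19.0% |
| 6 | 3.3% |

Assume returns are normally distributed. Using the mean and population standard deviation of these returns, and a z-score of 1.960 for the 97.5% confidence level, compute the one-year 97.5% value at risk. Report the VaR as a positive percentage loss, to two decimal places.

Mean return μ = 29.40 / 6 = 4.9000%
Σ(r − μ)² = (12.3 − 4.9000)² + (8.1 − 4.9000)² + … = 899.4200
population σ = √(899.4200 / 6) = √149.9033 = 12.2435%
VaR = −(μ − z·σ) = −(4.9000 − 1.960 × 12.2435) = −(-19.0973) = 19.0973%

19.10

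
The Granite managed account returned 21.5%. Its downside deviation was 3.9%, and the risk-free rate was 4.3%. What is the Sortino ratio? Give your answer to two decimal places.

Sortino = (Rp − Rf) / σd = (21.5% − 4.3%) / 3.9% = 17.20% / 3.9% = 4.4103

4.41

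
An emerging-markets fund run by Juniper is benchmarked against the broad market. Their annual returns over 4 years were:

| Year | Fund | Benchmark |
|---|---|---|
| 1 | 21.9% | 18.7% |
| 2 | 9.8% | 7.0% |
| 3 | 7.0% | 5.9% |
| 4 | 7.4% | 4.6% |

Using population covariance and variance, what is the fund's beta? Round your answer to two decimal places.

r̄p = 11.5250%,  r̄m = 9.0500%
Cov = Σ(rp − r̄p)(rm − r̄m) / 4 = 34.0663
Var(rm) = Σ(rm − r̄m)² / 4 = 31.7625
β = Cov / Var = 34.0663 / 31.7625 = 1.0725

1.07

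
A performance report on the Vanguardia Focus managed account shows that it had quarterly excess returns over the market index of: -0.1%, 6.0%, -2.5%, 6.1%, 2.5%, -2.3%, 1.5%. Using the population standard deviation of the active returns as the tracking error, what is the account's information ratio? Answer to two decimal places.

r̄ = (-0.1 + 6 − 2.5 + 6.1 + 2.5 − 2.3 + 1.5) / 7 = 1.6000%
Population std dev = √[75.3400 / 7] = 3.2807%
IR = r̄ / tracking error = 1.6000 / 3.2807 = 0.4877

0.49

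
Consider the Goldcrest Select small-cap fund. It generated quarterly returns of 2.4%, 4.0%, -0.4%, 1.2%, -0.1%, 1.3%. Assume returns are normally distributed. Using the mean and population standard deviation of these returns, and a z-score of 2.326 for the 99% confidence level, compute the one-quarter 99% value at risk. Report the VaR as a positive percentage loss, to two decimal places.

r̄ = (2.4 + 4 − 0.4 + 1.2 − 0.1 + 1.3) / 6 = 8.40 / 6 = 1.4000%
Population σ = √[Σ(r − r̄)² / 6] = √[13.3000 / 6] = √2.2167 = 1.4889%
VaR = −(r̄ − z·σ) = −(1.4000 − 2.326 × 1.4889) = −(-2.0632) = 2.0632%

2.06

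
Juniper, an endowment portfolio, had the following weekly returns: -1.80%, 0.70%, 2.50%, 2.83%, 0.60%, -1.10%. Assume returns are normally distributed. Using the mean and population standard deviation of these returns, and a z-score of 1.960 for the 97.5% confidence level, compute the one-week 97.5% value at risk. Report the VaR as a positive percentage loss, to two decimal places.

Mean return μ = 3.730 / 6 = 0.6217%
Σ(r − μ)² = (-1.8 − 0.6217)² + (0.7 − 0.6217)² + (2.5 − 0.6217)² + … = 17.2401
σ = √[17.2401 / 6] = 1.6951%
VaR = −(μ − z·σ) = −(0.6217 − 1.960 × 1.6951) = −(-2.7007) = 2.7007%

2.70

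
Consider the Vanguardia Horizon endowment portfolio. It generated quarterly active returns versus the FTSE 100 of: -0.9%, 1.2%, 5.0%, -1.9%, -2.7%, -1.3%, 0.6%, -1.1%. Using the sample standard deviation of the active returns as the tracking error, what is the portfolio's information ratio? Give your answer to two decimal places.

-0.06

r̄ = (-0.9 + 1.2 + 5 − 1.9 − 2.7 − 1.3 + 0.6 − 1.1) / 8 = -0.1375%
Σ(r − r̄)² = 41.2588; sample σ = √(41.2588/7) = 2.4278%
IR = r̄ / tracking error = -0.1375 / 2.4278 = -0.0566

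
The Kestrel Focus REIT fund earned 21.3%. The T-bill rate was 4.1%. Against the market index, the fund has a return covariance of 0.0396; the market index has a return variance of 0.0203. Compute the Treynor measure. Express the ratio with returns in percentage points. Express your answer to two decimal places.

β = Cov / Var = 0.0396 / 0.0203 = 1.9507
Treynor = (Rp − Rf) / β = (21.3% − 4.1%) / 1.9507 = 17.20 / 1.9507 = 8.8173

8.82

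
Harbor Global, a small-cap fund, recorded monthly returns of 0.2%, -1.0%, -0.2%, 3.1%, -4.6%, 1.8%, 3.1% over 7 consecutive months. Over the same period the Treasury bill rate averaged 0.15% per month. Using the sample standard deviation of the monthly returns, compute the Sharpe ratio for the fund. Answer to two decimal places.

Mean return r̄ = 2.40 / 7 = 0.3429%
Sample std dev = √[43.8771 / 6] = 2.7042%
Sharpe = (r̄ − rf) / σ = (0.3429 − 0.15) / 2.7042 = 0.1929 / 2.7042 = 0.0713

0.07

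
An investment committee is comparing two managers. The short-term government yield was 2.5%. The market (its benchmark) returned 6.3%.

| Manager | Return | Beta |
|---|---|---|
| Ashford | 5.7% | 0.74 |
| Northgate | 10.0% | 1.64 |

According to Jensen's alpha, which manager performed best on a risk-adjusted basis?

Ashford: α = 5.7% − [2.5% + 0.74 × (6.3% − 2.5%)] = 0.388
Northgate: α = 10.0% − [2.5% + 1.64 × (6.3% − 2.5%)] = 1.268
Highest: Northgate (1.268).

Northgate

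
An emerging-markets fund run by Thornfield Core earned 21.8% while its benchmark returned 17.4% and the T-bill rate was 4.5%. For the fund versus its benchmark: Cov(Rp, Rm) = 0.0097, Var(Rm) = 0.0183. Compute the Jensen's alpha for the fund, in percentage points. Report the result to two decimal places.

β = Cov / Var = 0.0097 / 0.0183 = 0.5301
E[R] = Rf + β(Rm − Rf) = 4.5% + 0.5301 × (17.4% − 4.5%) = 11.3383%
α = Rp − E[R] = 21.8% − 11.3383% = 10.4617

10.46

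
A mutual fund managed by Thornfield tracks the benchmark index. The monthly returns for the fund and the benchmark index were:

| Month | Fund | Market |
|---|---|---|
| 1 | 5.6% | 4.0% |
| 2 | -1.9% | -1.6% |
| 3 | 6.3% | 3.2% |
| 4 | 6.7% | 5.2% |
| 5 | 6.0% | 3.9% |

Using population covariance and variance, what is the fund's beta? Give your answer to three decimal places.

r̄p = 4.5400%,  r̄m = 2.9400%
Cov = Σ(rp − r̄p)(rm − r̄m) / 5 = 7.4204
Var(rm) = Σ(rm − r̄m)² / 5 = 5.5664
β = Cov / Var = 7.4204 / 5.5664 = 1.3331

1.333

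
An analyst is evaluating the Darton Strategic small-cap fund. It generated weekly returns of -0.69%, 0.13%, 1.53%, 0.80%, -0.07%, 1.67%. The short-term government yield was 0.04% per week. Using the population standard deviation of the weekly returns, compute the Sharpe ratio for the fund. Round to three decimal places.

0.611

μ = (-0.69 + 0.13 + 1.53 + 0.8 − 0.07 + 1.67) / 6 = 0.5617%
Population σ = √[Σ(r − μ)² / 6] = √[4.3749 / 6] = √0.7292 = 0.8539%
Sharpe = (μ − rf) / σ = (0.5617 − 0.04) / 0.8539 = 0.5217 / 0.8539 = 0.6110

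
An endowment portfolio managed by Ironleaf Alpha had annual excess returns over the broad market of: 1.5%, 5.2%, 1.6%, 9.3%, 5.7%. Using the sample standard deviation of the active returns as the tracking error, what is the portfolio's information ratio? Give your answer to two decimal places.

r̄ = (1.5 + 5.2 + 1.6 + 9.3 + 5.7) / 5 = 4.6600%
Σ(r − r̄)² = (1.5 − 4.6600)² + (5.2 − 4.6600)² + … = 42.2520
sample σ = √(42.2520 / 4) = √10.5630 = 3.2501%
IR = r̄ / tracking error = 4.6600 / 3.2501 = 1.4338

1.43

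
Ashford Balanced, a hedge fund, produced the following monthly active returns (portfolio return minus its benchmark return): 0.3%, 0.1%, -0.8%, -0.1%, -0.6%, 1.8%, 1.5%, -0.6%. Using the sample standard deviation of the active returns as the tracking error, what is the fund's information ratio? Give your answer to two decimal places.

μ = (0.3 + 0.1 − 0.8 − 0.1 − 0.6 + 1.8 + 1.5 − 0.6) / 8 = 0.2000%
Σ(r − μ)² = 6.6400; sample σ = √(6.6400/7) = 0.9739%
IR = μ / tracking error = 0.2000 / 0.9739 = 0.2054

0.21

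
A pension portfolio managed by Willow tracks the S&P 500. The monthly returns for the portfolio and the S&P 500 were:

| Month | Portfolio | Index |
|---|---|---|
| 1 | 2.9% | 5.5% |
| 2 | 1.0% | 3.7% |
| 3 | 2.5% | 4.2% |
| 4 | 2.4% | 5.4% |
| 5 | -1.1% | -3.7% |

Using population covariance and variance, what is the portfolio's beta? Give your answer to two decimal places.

r̄p = 1.5400%,  r̄m = 3.0200%
Cov = Σ(rp − r̄p)(rm − r̄m) / 5 = 4.7852
Var(rm) = Σ(rm − r̄m)² / 5 = 11.7656
β = Cov / Var = 4.7852 / 11.7656 = 0.4067

0.41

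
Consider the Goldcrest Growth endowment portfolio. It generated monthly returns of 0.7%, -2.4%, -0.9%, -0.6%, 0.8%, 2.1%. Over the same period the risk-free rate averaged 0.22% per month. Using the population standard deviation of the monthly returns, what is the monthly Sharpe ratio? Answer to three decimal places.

Mean return r̄ = -0.30 / 6 = -0.0500%
Population σ = √[Σ(r − r̄)² / 6] = √[12.4550 / 6] = √2.0758 = 1.4408%
Sharpe = (r̄ − rf) / σ = (-0.0500 − 0.22) / 1.4408 = -0.2700 / 1.4408 = -0.1874

-0.187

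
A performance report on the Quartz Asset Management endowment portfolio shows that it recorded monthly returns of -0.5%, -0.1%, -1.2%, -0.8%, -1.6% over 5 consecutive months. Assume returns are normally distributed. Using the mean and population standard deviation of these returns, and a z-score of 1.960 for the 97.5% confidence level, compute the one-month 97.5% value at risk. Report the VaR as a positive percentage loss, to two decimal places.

r̄ = (-0.5 − 0.1 − 1.2 − 0.8 − 1.6) / 5 = -0.8400%
Σ(r − r̄)² = 1.3720; population σ = √(1.3720/5) = 0.5238%
VaR = −(r̄ − z·σ) = −(-0.8400 − 1.960 × 0.5238) = −(-1.8666) = 1.8666%

1.87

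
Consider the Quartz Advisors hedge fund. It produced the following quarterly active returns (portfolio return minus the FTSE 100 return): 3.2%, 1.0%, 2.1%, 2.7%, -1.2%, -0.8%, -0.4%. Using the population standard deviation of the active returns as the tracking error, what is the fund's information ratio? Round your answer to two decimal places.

0.57

r̄ = (3.2 + 1 + 2.1 + 2.7 − 1.2 − 0.8 − 0.4) / 7 = 0.9429%
Population std dev = √[18.9571 / 7] = 1.6456%
IR = r̄ / tracking error = 0.9429 / 1.6456 = 0.5730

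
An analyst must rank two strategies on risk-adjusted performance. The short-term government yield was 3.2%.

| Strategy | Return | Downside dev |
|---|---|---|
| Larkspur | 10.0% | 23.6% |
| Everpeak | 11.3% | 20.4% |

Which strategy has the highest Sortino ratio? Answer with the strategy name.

Larkspur: Sortino ratio = (10.0% − 3.2%) / 23.6% = 0.288
Everpeak: Sortino ratio = (11.3% − 3.2%) / 20.4% = 0.397
Highest: Everpeak (0.397).

Everpeak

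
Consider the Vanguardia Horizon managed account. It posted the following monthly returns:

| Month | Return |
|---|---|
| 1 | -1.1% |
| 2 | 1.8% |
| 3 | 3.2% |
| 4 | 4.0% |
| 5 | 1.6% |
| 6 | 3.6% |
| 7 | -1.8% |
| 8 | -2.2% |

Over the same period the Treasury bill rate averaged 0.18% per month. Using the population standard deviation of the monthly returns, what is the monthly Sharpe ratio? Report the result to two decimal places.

Mean return μ = 9.10 / 8 = 1.1375%
Population σ = √[Σ(r − μ)² / 8] = √[43.9388 / 8] = √5.4924 = 2.3436%
Sharpe = (μ − rf) / σ = (1.1375 − 0.18) / 2.3436 = 0.9575 / 2.3436 = 0.4086

0.41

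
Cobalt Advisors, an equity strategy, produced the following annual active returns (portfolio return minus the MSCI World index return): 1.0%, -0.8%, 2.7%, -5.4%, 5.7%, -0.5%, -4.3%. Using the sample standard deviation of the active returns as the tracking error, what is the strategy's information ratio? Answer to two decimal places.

-0.06

r̄ = (1 − 0.8 + 2.7 − 5.4 + 5.7 − 0.5 − 4.3) / 7 = -0.2286%
Sample std dev = √[88.9543 / 6] = 3.8504%
IR = r̄ / tracking error = -0.2286 / 3.8504 = -0.0594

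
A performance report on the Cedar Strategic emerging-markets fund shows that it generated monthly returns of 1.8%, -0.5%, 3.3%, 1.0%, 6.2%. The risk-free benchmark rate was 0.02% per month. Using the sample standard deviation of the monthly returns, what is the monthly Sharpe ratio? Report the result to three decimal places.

Mean return r̄ = 11.80 / 5 = 2.3600%
Σ(r − r̄)² = (1.8 − 2.3600)² + (-0.5 − 2.3600)² + (3.3 − 2.3600)² + … = 25.9720
sample σ = √(25.9720 / 4) = √6.4930 = 2.5481%
Sharpe = (r̄ − rf) / σ = (2.3600 − 0.02) / 2.5481 = 2.3400 / 2.5481 = 0.9183

0.918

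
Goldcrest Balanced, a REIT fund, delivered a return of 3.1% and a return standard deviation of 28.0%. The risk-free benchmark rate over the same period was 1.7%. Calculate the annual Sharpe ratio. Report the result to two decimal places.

0.05

Sharpe = (Rp − Rf) / σp = (3.1% − 1.7%) / 28.0% = 1.40% / 28.0% = 0.0500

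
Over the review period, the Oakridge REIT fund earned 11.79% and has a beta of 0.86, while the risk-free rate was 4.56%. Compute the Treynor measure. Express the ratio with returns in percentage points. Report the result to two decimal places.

Treynor = (Rp − Rf) / β = (11.79% − 4.56%) / 0.86 = 7.23 / 0.86 = 8.4070

8.41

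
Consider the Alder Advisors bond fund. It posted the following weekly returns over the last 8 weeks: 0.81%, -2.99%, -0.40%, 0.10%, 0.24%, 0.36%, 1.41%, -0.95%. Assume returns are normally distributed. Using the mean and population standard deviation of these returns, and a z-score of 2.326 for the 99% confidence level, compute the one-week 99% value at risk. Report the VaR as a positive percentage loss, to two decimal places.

3.10

r̄ = (0.81 − 2.99 − 0.4 + 0.1 + 0.24 + 0.36 + 1.41 − 0.95) / 8 = -1.420 / 8 = -0.1775%
Σ(r − r̄)² = (0.81 − (-0.1775))² + (-2.99 − (-0.1775))² + (-0.4 − (-0.1775))² + … = 12.5920
σ = √[12.5920 / 8] = 1.2546%
VaR = −(r̄ − z·σ) = −(-0.1775 − 2.326 × 1.2546) = −(-3.0957) = 3.0957%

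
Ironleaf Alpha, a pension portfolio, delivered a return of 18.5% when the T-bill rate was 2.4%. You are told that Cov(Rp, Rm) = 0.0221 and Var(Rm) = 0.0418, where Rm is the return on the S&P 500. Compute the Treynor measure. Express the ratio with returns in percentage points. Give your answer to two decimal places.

30.45

β = Cov / Var = 0.0221 / 0.0418 = 0.5287
Treynor = (Rp − Rf) / β = (18.5% − 2.4%) / 0.5287 = 16.10 / 0.5287 = 30.4521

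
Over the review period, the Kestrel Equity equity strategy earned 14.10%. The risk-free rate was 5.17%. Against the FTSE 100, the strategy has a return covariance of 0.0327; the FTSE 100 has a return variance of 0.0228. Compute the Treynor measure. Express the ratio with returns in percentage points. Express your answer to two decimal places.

6.23

β = Cov / Var = 0.0327 / 0.0228 = 1.4342
Treynor = (Rp − Rf) / β = (14.10% − 5.17%) / 1.4342 = 8.93 / 1.4342 = 6.2265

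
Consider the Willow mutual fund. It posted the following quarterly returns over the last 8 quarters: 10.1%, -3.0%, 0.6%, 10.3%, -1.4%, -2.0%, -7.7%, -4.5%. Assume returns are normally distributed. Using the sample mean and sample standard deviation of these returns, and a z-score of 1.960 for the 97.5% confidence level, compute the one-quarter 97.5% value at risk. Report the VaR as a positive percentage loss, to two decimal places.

μ = (10.1 − 3 + 0.6 + 10.3 − 1.4 − 2 − 7.7 − 4.5) / 8 = 2.40 / 8 = 0.3000%
Σ(r − μ)² = (10.1 − 0.3000)² + (-3 − 0.3000)² + (0.6 − 0.3000)² + … = 302.2400
σ = √[302.2400 / 7] = 6.5709%
VaR = −(μ − z·σ) = −(0.3000 − 1.960 × 6.5709) = −(-12.5790) = 12.5790%

12.58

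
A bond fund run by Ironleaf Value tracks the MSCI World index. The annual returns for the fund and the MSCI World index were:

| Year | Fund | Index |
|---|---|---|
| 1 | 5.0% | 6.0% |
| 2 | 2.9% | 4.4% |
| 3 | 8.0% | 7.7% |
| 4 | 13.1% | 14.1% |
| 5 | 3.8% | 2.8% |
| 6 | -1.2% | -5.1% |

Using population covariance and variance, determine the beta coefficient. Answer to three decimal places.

0.748

r̄p = 5.2667%,  r̄m = 4.9833%
Cov = Σ(rp − r̄p)(rm − r̄m) / 6 = 24.7261
Var(rm) = Σ(rm − r̄m)² / 6 = 33.0514
β = Cov / Var = 24.7261 / 33.0514 = 0.7481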